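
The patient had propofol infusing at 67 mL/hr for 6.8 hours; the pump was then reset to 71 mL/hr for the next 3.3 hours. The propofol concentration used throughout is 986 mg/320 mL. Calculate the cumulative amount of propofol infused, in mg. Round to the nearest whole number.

2126 mg

Concentration = 986 mg ÷ 320 mL = 3.08125 mg/mL
Stage 1: 67 mL/hr × 6.8 hr = 455.6 mL → 455.6 mL × 3.08125 mg/mL = 1403.817 mg
Stage 2: 71 mL/hr × 3.3 hr = 234.3 mL → 234.3 mL × 3.08125 mg/mL = 721.9369 mg
Total = 1403.817 + 721.9369 = 2125.754 mg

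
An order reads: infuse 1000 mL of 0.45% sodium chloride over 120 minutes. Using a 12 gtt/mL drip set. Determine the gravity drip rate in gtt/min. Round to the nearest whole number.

1000 mL ÷ (120 min) = 8.333333 mL/min
8.333333 mL/min × 12 gtt/mL = 100 gtt/min

100 gtt/min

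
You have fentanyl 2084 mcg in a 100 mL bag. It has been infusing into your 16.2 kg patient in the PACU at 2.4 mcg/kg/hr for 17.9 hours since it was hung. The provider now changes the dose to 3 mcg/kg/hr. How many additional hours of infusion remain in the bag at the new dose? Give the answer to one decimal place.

28.6 hours

Initial rate:
Dose = 2.4 mcg/kg/hr × 16.2 kg = 38.88 mcg/hr
Concentration = 2084 mcg ÷ 100 mL = 20.84 mcg/mL
Rate = 38.88 mcg/hr ÷ 20.84 mcg/mL = 1.865643 mL/hr
Volume infused so far = 1.865643 mL/hr × 17.9 hr = 33.39501 mL
Volume remaining = 100 − 33.39501 = 66.60499 mL
New rate:
Dose = 3 mcg/kg/hr × 16.2 kg = 48.6 mcg/hr
Rate = 48.6 mcg/hr ÷ 20.84 mcg/mL = 2.332054 mL/hr
Time remaining = 66.60499 mL ÷ 2.332054 mL/hr = 28.56066 hr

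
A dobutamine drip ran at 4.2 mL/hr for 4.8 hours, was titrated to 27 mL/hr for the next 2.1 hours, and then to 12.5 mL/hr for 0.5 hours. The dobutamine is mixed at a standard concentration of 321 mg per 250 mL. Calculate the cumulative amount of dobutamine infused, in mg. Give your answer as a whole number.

Concentration = 321 mg ÷ 250 mL = 1.284 mg/mL
Stage 1: 4.2 mL/hr × 4.8 hr = 20.16 mL → 20.16 mL × 1.284 mg/mL = 25.88544 mg
Stage 2: 27 mL/hr × 2.1 hr = 56.7 mL → 56.7 mL × 1.284 mg/mL = 72.8028 mg
Stage 3: 12.5 mL/hr × 0.5 hr = 6.25 mL → 6.25 mL × 1.284 mg/mL = 8.025 mg
Total = 25.88544 + 72.8028 + 8.025 = 106.7132 mg

107 mg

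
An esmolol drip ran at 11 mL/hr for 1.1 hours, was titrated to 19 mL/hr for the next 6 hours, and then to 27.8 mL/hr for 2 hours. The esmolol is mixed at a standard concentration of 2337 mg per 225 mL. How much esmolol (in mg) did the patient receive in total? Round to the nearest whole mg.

Concentration = 2337 mg ÷ 225 mL = 10.38667 mg/mL
Stage 1: 11 mL/hr × 1.1 hr = 12.1 mL → 12.1 mL × 10.38667 mg/mL = 125.6787 mg
Stage 2: 19 mL/hr × 6 hr = 114 mL → 114 mL × 10.38667 mg/mL = 1184.08 mg
Stage 3: 27.8 mL/hr × 2 hr = 55.6 mL → 55.6 mL × 10.38667 mg/mL = 577.4987 mg
Total = 125.6787 + 1184.08 + 577.4987 = 1887.257 mg

1887 mg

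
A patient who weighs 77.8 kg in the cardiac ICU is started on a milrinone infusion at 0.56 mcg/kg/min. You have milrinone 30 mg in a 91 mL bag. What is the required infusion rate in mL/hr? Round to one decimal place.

7.9 mL/hr

Dose = 0.56 mcg/kg/min × 77.8 kg = 43.568 mcg/min
43.568 mcg/min × 60 min/hr = 2614.08 mcg/hr
Concentration = 30 mg ÷ 91 mL = 0.3296703 mg/mL = 329.6703 mcg/mL
Rate = 2614.08 mcg/hr ÷ 329.6703 mcg/mL = 7.929376 mL/hr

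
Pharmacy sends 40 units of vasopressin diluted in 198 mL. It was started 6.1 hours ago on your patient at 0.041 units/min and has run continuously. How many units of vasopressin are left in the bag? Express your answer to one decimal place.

25.0 units

0.041 units/min × 60 min/hr = 2.46 units/hr
Concentration = 40 units ÷ 198 mL = 0.2020202 units/mL
Rate = 2.46 units/hr ÷ 0.2020202 units/mL = 12.177 mL/hr
Volume infused = 12.177 mL/hr × 6.1 hr = 74.2797 mL
Volume remaining = 198 − 74.2797 = 123.7203 mL
Drug remaining = 123.7203 mL × 0.2020202 units/mL = 24.994 units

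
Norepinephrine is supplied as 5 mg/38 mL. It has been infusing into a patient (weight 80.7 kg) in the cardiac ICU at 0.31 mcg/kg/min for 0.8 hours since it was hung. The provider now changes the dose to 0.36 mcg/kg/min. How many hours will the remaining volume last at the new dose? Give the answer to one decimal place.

Initial rate:
Dose = 0.31 mcg/kg/min × 80.7 kg = 25.017 mcg/min
25.017 mcg/min × 60 min/hr = 1501.02 mcg/hr
Concentration = 5 mg ÷ 38 mL = 0.1315789 mg/mL = 131.5789 mcg/mL
Rate = 1501.02 mcg/hr ÷ 131.5789 mcg/mL = 11.40775 mL/hr
Volume infused so far = 11.40775 mL/hr × 0.8 hr = 9.126202 mL
Volume remaining = 38 − 9.126202 = 28.8738 mL
New rate:
Dose = 0.36 mcg/kg/min × 80.7 kg = 29.052 mcg/min
29.052 mcg/min × 60 min/hr = 1743.12 mcg/hr
Rate = 1743.12 mcg/hr ÷ 131.5789 mcg/mL = 13.24771 mL/hr
Time remaining = 28.8738 mL ÷ 13.24771 mL/hr = 2.179531 hr

2.2 hours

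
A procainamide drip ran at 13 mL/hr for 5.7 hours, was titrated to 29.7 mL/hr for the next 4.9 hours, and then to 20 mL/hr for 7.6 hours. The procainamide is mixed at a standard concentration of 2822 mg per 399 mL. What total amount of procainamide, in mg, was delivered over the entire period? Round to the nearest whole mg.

2628 mg

Concentration = 2822 mg ÷ 399 mL = 7.072682 mg/mL
Stage 1: 13 mL/hr × 5.7 hr = 74.1 mL → 74.1 mL × 7.072682 mg/mL = 524.0857 mg
Stage 2: 29.7 mL/hr × 4.9 hr = 145.53 mL → 145.53 mL × 7.072682 mg/mL = 1029.287 mg
Stage 3: 20 mL/hr × 7.6 hr = 152 mL → 152 mL × 7.072682 mg/mL = 1075.048 mg
Total = 524.0857 + 1029.287 + 1075.048 = 2628.421 mg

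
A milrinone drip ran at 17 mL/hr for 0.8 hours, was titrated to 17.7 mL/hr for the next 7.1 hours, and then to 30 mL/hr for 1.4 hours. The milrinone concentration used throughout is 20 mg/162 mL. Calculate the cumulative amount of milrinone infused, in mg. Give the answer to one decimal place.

Concentration = 20 mg ÷ 162 mL = 0.1234568 mg/mL
Stage 1: 17 mL/hr × 0.8 hr = 13.6 mL → 13.6 mL × 0.1234568 mg/mL = 1.679012 mg
Stage 2: 17.7 mL/hr × 7.1 hr = 125.67 mL → 125.67 mL × 0.1234568 mg/mL = 15.51481 mg
Stage 3: 30 mL/hr × 1.4 hr = 42 mL → 42 mL × 0.1234568 mg/mL = 5.185185 mg
Total = 1.679012 + 15.51481 + 5.185185 = 22.37901 mg

22.4 mg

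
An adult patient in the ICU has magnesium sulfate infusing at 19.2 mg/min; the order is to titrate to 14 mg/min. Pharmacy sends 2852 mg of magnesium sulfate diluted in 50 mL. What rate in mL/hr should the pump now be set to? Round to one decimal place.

14.7 mL/hr

14 mg/min × 60 min/hr = 840 mg/hr
Concentration = 2852 mg ÷ 50 mL = 57.04 mg/mL
Rate = 840 mg/hr ÷ 57.04 mg/mL = 14.72651 mL/hr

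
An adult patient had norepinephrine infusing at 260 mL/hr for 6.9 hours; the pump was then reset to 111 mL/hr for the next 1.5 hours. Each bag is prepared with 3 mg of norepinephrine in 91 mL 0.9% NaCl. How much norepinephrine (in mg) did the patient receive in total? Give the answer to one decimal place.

64.6 mg

Concentration = 3 mg ÷ 91 mL = 0.03296703 mg/mL
Stage 1: 260 mL/hr × 6.9 hr = 1794 mL → 1794 mL × 0.03296703 mg/mL = 59.14286 mg
Stage 2: 111 mL/hr × 1.5 hr = 166.5 mL → 166.5 mL × 0.03296703 mg/mL = 5.489011 mg
Total = 59.14286 + 5.489011 = 64.63187 mg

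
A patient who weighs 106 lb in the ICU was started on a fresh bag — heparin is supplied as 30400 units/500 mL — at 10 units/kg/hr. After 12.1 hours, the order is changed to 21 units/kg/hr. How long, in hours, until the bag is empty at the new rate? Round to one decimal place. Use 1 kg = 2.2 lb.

Initial rate:
Weight = 106 lb ÷ 2.2 lb/kg = 48.18182 kg
Dose = 10 units/kg/hr × 48.18182 kg = 481.8182 units/hr
Concentration = 30400 units ÷ 500 mL = 60.8 units/mL
Rate = 481.8182 units/hr ÷ 60.8 units/mL = 7.924641 mL/hr
Volume infused so far = 7.924641 mL/hr × 12.1 hr = 95.88816 mL
Volume remaining = 500 − 95.88816 = 404.1118 mL
New rate:
Dose = 21 units/kg/hr × 48.18182 kg = 1011.818 units/hr
Rate = 1011.818 units/hr ÷ 60.8 units/mL = 16.64175 mL/hr
Time remaining = 404.1118 mL ÷ 16.64175 mL/hr = 24.28302 hr

24.3 hours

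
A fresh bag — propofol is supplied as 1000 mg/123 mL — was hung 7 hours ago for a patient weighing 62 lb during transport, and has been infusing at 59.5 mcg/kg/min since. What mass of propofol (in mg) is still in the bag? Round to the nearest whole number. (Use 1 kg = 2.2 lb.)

296 mg

Weight = 62 lb ÷ 2.2 lb/kg = 28.18182 kg
Dose = 59.5 mcg/kg/min × 28.18182 kg = 1676.818 mcg/min
1676.818 mcg/min × 60 min/hr = 100609.1 mcg/hr
Concentration = 1000 mg ÷ 123 mL = 8.130081 mg/mL = 8130.081 mcg/mL
Rate = 100609.1 mcg/hr ÷ 8130.081 mcg/mL = 12.37492 mL/hr
Volume infused = 12.37492 mL/hr × 7 hr = 86.62443 mL
Volume remaining = 123 − 86.62443 = 36.37557 mL
Drug remaining = 36.37557 mL × 8130.081 mcg/mL = 295736.4 mcg = 295.7364 mg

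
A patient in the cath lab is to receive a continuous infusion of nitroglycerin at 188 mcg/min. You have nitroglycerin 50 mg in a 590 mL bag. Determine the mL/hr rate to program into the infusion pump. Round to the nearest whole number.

188 mcg/min × 60 min/hr = 11280 mcg/hr
Concentration = 50 mg ÷ 590 mL = 0.08474576 mg/mL = 84.74576 mcg/mL
Rate = 11280 mcg/hr ÷ 84.74576 mcg/mL = 133.104 mL/hr

133 mL/hr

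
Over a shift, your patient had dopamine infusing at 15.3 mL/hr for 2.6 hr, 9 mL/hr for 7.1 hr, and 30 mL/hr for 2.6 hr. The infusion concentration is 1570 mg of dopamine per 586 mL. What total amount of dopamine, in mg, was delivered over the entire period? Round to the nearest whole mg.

487 mg

Concentration = 1570 mg ÷ 586 mL = 2.679181 mg/mL
Stage 1: 15.3 mL/hr × 2.6 hr = 39.78 mL → 39.78 mL × 2.679181 mg/mL = 106.5778 mg
Stage 2: 9 mL/hr × 7.1 hr = 63.9 mL → 63.9 mL × 2.679181 mg/mL = 171.1997 mg
Stage 3: 30 mL/hr × 2.6 hr = 78 mL → 78 mL × 2.679181 mg/mL = 208.9761 mg
Total = 106.5778 + 171.1997 + 208.9761 = 486.7536 mg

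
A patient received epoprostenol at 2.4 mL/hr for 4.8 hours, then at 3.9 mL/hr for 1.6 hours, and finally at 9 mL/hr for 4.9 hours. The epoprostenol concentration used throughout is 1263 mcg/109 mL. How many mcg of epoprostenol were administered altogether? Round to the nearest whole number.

717 mcg

Concentration = 1263 mcg ÷ 109 mL = 11.58716 mcg/mL
Stage 1: 2.4 mL/hr × 4.8 hr = 11.52 mL → 11.52 mL × 11.58716 mcg/mL = 133.484 mcg
Stage 2: 3.9 mL/hr × 1.6 hr = 6.24 mL → 6.24 mL × 11.58716 mcg/mL = 72.30385 mcg
Stage 3: 9 mL/hr × 4.9 hr = 44.1 mL → 44.1 mL × 11.58716 mcg/mL = 510.9936 mcg
Total = 133.484 + 72.30385 + 510.9936 = 716.7815 mcg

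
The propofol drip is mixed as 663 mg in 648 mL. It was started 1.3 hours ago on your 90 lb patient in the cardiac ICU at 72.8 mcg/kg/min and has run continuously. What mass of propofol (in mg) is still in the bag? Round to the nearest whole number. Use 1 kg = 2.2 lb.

431 mg

Weight = 90 lb ÷ 2.2 lb/kg = 40.90909 kg
Dose = 72.8 mcg/kg/min × 40.90909 kg = 2978.182 mcg/min
2978.182 mcg/min × 60 min/hr = 178690.9 mcg/hr
Concentration = 663 mg ÷ 648 mL = 1.023148 mg/mL = 1023.148 mcg/mL
Rate = 178690.9 mcg/hr ÷ 1023.148 mcg/mL = 174.6481 mL/hr
Volume infused = 174.6481 mL/hr × 1.3 hr = 227.0426 mL
Volume remaining = 648 − 227.0426 = 420.9574 mL
Drug remaining = 420.9574 mL × 1023.148 mcg/mL = 430701.8 mcg = 430.7018 mg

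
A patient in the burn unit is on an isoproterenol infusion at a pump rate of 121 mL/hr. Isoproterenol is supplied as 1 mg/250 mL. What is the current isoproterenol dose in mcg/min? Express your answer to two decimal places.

Concentration = 1 mg ÷ 250 mL = 0.004 mg/mL = 4 mcg/mL
Drug rate = 121 mL/hr × 4 mcg/mL = 484 mcg/hr
484 mcg/hr ÷ 60 min/hr = 8.066667 mcg/min

8.07 mcg/min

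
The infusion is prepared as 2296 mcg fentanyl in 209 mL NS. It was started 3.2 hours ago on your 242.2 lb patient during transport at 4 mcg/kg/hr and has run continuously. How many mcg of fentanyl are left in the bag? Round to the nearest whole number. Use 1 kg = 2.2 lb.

Weight = 242.2 lb ÷ 2.2 lb/kg = 110.0909 kg
Dose = 4 mcg/kg/hr × 110.0909 kg = 440.3636 mcg/hr
Concentration = 2296 mcg ÷ 209 mL = 10.98565 mcg/mL
Rate = 440.3636 mcg/hr ÷ 10.98565 mcg/mL = 40.08537 mL/hr
Volume infused = 40.08537 mL/hr × 3.2 hr = 128.2732 mL
Volume remaining = 209 − 128.2732 = 80.72683 mL
Drug remaining = 80.72683 mL × 10.98565 mcg/mL = 886.8364 mcg

887 mcg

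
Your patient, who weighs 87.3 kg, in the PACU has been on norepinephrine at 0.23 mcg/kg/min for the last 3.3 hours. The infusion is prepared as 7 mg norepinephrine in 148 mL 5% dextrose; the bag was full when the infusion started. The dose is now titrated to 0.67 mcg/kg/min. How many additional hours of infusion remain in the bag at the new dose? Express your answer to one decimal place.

Initial rate:
Dose = 0.23 mcg/kg/min × 87.3 kg = 20.079 mcg/min
20.079 mcg/min × 60 min/hr = 1204.74 mcg/hr
Concentration = 7 mg ÷ 148 mL = 0.0472973 mg/mL = 47.2973 mcg/mL
Rate = 1204.74 mcg/hr ÷ 47.2973 mcg/mL = 25.47165 mL/hr
Volume infused so far = 25.47165 mL/hr × 3.3 hr = 84.05643 mL
Volume remaining = 148 − 84.05643 = 63.94357 mL
New rate:
Dose = 0.67 mcg/kg/min × 87.3 kg = 58.491 mcg/min
58.491 mcg/min × 60 min/hr = 3509.46 mcg/hr
Rate = 3509.46 mcg/hr ÷ 47.2973 mcg/mL = 74.20001 mL/hr
Time remaining = 63.94357 mL ÷ 74.20001 mL/hr = 0.861773 hr

0.9 hours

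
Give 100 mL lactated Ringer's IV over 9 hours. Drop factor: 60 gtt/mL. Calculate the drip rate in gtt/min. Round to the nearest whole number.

11 gtt/min

100 mL ÷ (9 hr × 60 = 540 min) = 0.1851852 mL/min
0.1851852 mL/min × 60 gtt/mL = 11.11111 gtt/min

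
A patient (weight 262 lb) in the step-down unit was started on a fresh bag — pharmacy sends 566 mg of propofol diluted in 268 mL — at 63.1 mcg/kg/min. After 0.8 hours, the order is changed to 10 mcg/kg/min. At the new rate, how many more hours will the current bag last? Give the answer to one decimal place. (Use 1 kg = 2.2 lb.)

2.9 hours

Initial rate:
Weight = 262 lb ÷ 2.2 lb/kg = 119.0909 kg
Dose = 63.1 mcg/kg/min × 119.0909 kg = 7514.636 mcg/min
7514.636 mcg/min × 60 min/hr = 450878.2 mcg/hr
Concentration = 566 mg ÷ 268 mL = 2.11194 mg/mL = 2111.94 mcg/mL
Rate = 450878.2 mcg/hr ÷ 2111.94 mcg/mL = 213.49 mL/hr
Volume infused so far = 213.49 mL/hr × 0.8 hr = 170.792 mL
Volume remaining = 268 − 170.792 = 97.20798 mL
New rate:
Dose = 10 mcg/kg/min × 119.0909 kg = 1190.909 mcg/min
1190.909 mcg/min × 60 min/hr = 71454.55 mcg/hr
Rate = 71454.55 mcg/hr ÷ 2111.94 mcg/mL = 33.8336 mL/hr
Time remaining = 97.20798 mL ÷ 33.8336 mL/hr = 2.87312 hr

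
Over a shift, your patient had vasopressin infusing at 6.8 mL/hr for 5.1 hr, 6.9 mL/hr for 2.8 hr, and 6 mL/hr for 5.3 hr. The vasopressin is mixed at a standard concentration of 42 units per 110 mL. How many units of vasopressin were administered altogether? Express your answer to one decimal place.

Concentration = 42 units ÷ 110 mL = 0.3818182 units/mL
Stage 1: 6.8 mL/hr × 5.1 hr = 34.68 mL → 34.68 mL × 0.3818182 units/mL = 13.24145 units
Stage 2: 6.9 mL/hr × 2.8 hr = 19.32 mL → 19.32 mL × 0.3818182 units/mL = 7.376727 units
Stage 3: 6 mL/hr × 5.3 hr = 31.8 mL → 31.8 mL × 0.3818182 units/mL = 12.14182 units
Total = 13.24145 + 7.376727 + 12.14182 = 32.76 units

32.8 units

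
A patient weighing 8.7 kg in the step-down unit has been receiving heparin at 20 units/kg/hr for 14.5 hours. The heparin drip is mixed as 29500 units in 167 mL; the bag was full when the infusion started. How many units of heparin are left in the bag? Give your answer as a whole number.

26977 units

Dose = 20 units/kg/hr × 8.7 kg = 174 units/hr
Concentration = 29500 units ÷ 167 mL = 176.6467 units/mL
Rate = 174 units/hr ÷ 176.6467 units/mL = 0.9850169 mL/hr
Volume infused = 0.9850169 mL/hr × 14.5 hr = 14.28275 mL
Volume remaining = 167 − 14.28275 = 152.7173 mL
Drug remaining = 152.7173 mL × 176.6467 units/mL = 26977 units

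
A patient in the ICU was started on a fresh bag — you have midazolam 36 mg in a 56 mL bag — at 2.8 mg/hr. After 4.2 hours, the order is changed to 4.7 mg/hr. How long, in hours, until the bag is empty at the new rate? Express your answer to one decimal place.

Initial rate:
Concentration = 36 mg ÷ 56 mL = 0.6428571 mg/mL
Rate = 2.8 mg/hr ÷ 0.6428571 mg/mL = 4.355556 mL/hr
Volume infused so far = 4.355556 mL/hr × 4.2 hr = 18.29333 mL
Volume remaining = 56 − 18.29333 = 37.70667 mL
New rate:
Rate = 4.7 mg/hr ÷ 0.6428571 mg/mL = 7.311111 mL/hr
Time remaining = 37.70667 mL ÷ 7.311111 mL/hr = 5.157447 hr

5.2 hours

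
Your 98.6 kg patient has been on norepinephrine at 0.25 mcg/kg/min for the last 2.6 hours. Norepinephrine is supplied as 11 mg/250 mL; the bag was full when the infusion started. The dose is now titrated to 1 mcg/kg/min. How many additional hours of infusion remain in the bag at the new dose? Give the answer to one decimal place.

1.2 hours

Initial rate:
Dose = 0.25 mcg/kg/min × 98.6 kg = 24.65 mcg/min
24.65 mcg/min × 60 min/hr = 1479 mcg/hr
Concentration = 11 mg ÷ 250 mL = 0.044 mg/mL = 44 mcg/mL
Rate = 1479 mcg/hr ÷ 44 mcg/mL = 33.61364 mL/hr
Volume infused so far = 33.61364 mL/hr × 2.6 hr = 87.39545 mL
Volume remaining = 250 − 87.39545 = 162.6045 mL
New rate:
Dose = 1 mcg/kg/min × 98.6 kg = 98.6 mcg/min
98.6 mcg/min × 60 min/hr = 5916 mcg/hr
Rate = 5916 mcg/hr ÷ 44 mcg/mL = 134.4545 mL/hr
Time remaining = 162.6045 mL ÷ 134.4545 mL/hr = 1.209364 hr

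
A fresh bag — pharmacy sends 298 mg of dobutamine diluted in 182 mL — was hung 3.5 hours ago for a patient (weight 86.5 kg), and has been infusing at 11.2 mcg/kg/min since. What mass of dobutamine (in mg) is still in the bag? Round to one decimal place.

Dose = 11.2 mcg/kg/min × 86.5 kg = 968.8 mcg/min
968.8 mcg/min × 60 min/hr = 58128 mcg/hr
Concentration = 298 mg ÷ 182 mL = 1.637363 mg/mL = 1637.363 mcg/mL
Rate = 58128 mcg/hr ÷ 1637.363 mcg/mL = 35.50099 mL/hr
Volume infused = 35.50099 mL/hr × 3.5 hr = 124.2535 mL
Volume remaining = 182 − 124.2535 = 57.74652 mL
Drug remaining = 57.74652 mL × 1637.363 mcg/mL = 94552 mcg = 94.552 mg

94.6 mg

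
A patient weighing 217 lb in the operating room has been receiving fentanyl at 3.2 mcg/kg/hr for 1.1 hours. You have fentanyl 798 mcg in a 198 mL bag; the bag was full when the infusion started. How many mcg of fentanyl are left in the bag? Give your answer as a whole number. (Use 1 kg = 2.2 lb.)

451 mcg

Weight = 217 lb ÷ 2.2 lb/kg = 98.63636 kg
Dose = 3.2 mcg/kg/hr × 98.63636 kg = 315.6364 mcg/hr
Concentration = 798 mcg ÷ 198 mL = 4.030303 mcg/mL
Rate = 315.6364 mcg/hr ÷ 4.030303 mcg/mL = 78.31579 mL/hr
Volume infused = 78.31579 mL/hr × 1.1 hr = 86.14737 mL
Volume remaining = 198 − 86.14737 = 111.8526 mL
Drug remaining = 111.8526 mL × 4.030303 mcg/mL = 450.8 mcg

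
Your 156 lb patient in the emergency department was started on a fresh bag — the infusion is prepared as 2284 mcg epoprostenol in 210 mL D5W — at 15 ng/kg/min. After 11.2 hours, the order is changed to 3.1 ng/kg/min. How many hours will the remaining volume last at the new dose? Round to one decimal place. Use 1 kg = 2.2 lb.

119.0 hours

Initial rate:
Weight = 156 lb ÷ 2.2 lb/kg = 70.90909 kg
Dose = 15 ng/kg/min × 70.90909 kg = 1063.636 ng/min
1063.636 ng/min × 60 min/hr = 63818.18 ng/hr
Concentration = 2284 mcg ÷ 210 mL = 10.87619 mcg/mL = 10876.19 ng/mL
Rate = 63818.18 ng/hr ÷ 10876.19 ng/mL = 5.867696 mL/hr
Volume infused so far = 5.867696 mL/hr × 11.2 hr = 65.7182 mL
Volume remaining = 210 − 65.7182 = 144.2818 mL
New rate:
Dose = 3.1 ng/kg/min × 70.90909 kg = 219.8182 ng/min
219.8182 ng/min × 60 min/hr = 13189.09 ng/hr
Rate = 13189.09 ng/hr ÷ 10876.19 ng/mL = 1.212657 mL/hr
Time remaining = 144.2818 mL ÷ 1.212657 mL/hr = 118.9799 hr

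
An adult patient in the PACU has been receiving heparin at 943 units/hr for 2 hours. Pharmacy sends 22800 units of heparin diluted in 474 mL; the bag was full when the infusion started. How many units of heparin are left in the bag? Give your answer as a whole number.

20914 units

Concentration = 22800 units ÷ 474 mL = 48.10127 units/mL
Rate = 943 units/hr ÷ 48.10127 units/mL = 19.60447 mL/hr
Volume infused = 19.60447 mL/hr × 2 hr = 39.20895 mL
Volume remaining = 474 − 39.20895 = 434.7911 mL
Drug remaining = 434.7911 mL × 48.10127 units/mL = 20914 units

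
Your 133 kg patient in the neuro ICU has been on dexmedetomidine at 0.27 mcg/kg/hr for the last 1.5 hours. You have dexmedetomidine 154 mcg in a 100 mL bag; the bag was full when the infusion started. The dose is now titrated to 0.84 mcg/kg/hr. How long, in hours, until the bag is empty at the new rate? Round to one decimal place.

Initial rate:
Dose = 0.27 mcg/kg/hr × 133 kg = 35.91 mcg/hr
Concentration = 154 mcg ÷ 100 mL = 1.54 mcg/mL
Rate = 35.91 mcg/hr ÷ 1.54 mcg/mL = 23.31818 mL/hr
Volume infused so far = 23.31818 mL/hr × 1.5 hr = 34.97727 mL
Volume remaining = 100 − 34.97727 = 65.02273 mL
New rate:
Dose = 0.84 mcg/kg/hr × 133 kg = 111.72 mcg/hr
Rate = 111.72 mcg/hr ÷ 1.54 mcg/mL = 72.54545 mL/hr
Time remaining = 65.02273 mL ÷ 72.54545 mL/hr = 0.8963033 hr

0.9 hours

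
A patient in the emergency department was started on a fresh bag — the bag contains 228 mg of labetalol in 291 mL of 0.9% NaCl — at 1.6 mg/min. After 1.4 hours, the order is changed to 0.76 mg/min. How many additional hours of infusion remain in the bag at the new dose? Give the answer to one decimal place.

2.1 hours

Initial rate:
1.6 mg/min × 60 min/hr = 96 mg/hr
Concentration = 228 mg ÷ 291 mL = 0.7835052 mg/mL
Rate = 96 mg/hr ÷ 0.7835052 mg/mL = 122.5263 mL/hr
Volume infused so far = 122.5263 mL/hr × 1.4 hr = 171.5368 mL
Volume remaining = 291 − 171.5368 = 119.4632 mL
New rate:
0.76 mg/min × 60 min/hr = 45.6 mg/hr
Rate = 45.6 mg/hr ÷ 0.7835052 mg/mL = 58.2 mL/hr
Time remaining = 119.4632 mL ÷ 58.2 mL/hr = 2.052632 hr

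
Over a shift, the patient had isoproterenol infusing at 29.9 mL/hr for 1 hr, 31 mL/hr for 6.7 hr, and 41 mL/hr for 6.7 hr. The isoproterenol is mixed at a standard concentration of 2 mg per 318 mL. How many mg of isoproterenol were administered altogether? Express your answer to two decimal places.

Concentration = 2 mg ÷ 318 mL = 0.006289308 mg/mL
Stage 1: 29.9 mL/hr × 1 hr = 29.9 mL → 29.9 mL × 0.006289308 mg/mL = 0.1880503 mg
Stage 2: 31 mL/hr × 6.7 hr = 207.7 mL → 207.7 mL × 0.006289308 mg/mL = 1.306289 mg
Stage 3: 41 mL/hr × 6.7 hr = 274.7 mL → 274.7 mL × 0.006289308 mg/mL = 1.727673 mg
Total = 0.1880503 + 1.306289 + 1.727673 = 3.222013 mg

3.22 mg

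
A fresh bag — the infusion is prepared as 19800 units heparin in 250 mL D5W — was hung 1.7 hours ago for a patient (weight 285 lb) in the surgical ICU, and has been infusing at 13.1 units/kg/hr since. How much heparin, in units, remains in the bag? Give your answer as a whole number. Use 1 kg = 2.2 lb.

Weight = 285 lb ÷ 2.2 lb/kg = 129.5455 kg
Dose = 13.1 units/kg/hr × 129.5455 kg = 1697.045 units/hr
Concentration = 19800 units ÷ 250 mL = 79.2 units/mL
Rate = 1697.045 units/hr ÷ 79.2 units/mL = 21.42734 mL/hr
Volume infused = 21.42734 mL/hr × 1.7 hr = 36.42648 mL
Volume remaining = 250 − 36.42648 = 213.5735 mL
Drug remaining = 213.5735 mL × 79.2 units/mL = 16915.02 units

16915 units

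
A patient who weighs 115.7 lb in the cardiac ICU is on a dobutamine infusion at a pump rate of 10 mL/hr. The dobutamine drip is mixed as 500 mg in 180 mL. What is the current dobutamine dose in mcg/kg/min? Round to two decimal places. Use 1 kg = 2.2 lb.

8.80 mcg/kg/min

Weight = 115.7 lb ÷ 2.2 lb/kg = 52.59091 kg
Concentration = 500 mg ÷ 180 mL = 2.777778 mg/mL = 2777.778 mcg/mL
Drug rate = 10 mL/hr × 2777.778 mcg/mL = 27777.78 mcg/hr
27777.78 mcg/hr ÷ 60 min/hr = 462.963 mcg/min
462.963 mcg/min ÷ 52.59091 kg = 8.803099 mcg/kg/min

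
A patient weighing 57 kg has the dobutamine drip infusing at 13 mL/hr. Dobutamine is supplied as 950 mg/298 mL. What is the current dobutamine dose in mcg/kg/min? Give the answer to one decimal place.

12.1 mcg/kg/min

Concentration = 950 mg ÷ 298 mL = 3.187919 mg/mL = 3187.919 mcg/mL
Drug rate = 13 mL/hr × 3187.919 mcg/mL = 41442.95 mcg/hr
41442.95 mcg/hr ÷ 60 min/hr = 690.7159 mcg/min
690.7159 mcg/min ÷ 57 kg = 12.11782 mcg/kg/min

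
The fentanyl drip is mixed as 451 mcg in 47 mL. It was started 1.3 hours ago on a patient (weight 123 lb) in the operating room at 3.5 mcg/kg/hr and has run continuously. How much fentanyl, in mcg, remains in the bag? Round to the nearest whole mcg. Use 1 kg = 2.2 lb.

197 mcg

Weight = 123 lb ÷ 2.2 lb/kg = 55.90909 kg
Dose = 3.5 mcg/kg/hr × 55.90909 kg = 195.6818 mcg/hr
Concentration = 451 mcg ÷ 47 mL = 9.595745 mcg/mL
Rate = 195.6818 mcg/hr ÷ 9.595745 mcg/mL = 20.39256 mL/hr
Volume infused = 20.39256 mL/hr × 1.3 hr = 26.51033 mL
Volume remaining = 47 − 26.51033 = 20.48967 mL
Drug remaining = 20.48967 mL × 9.595745 mcg/mL = 196.6136 mcg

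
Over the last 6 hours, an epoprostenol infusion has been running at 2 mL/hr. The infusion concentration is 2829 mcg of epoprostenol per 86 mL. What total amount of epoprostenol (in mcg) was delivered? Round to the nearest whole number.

395 mcg

Concentration = 2829 mcg ÷ 86 mL = 32.89535 mcg/mL = 32895.35 ng/mL
Drug rate = 2 mL/hr × 32895.35 ng/mL = 65790.7 ng/hr
Total = 65790.7 ng/hr × 6 hr = 394744.2 ng = 394.7442 mcg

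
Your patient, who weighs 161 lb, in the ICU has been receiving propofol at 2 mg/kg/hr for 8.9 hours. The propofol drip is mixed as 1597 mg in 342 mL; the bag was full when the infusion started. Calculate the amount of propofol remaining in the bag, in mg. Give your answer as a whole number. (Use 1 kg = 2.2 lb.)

294 mg

Weight = 161 lb ÷ 2.2 lb/kg = 73.18182 kg
Dose = 2 mg/kg/hr × 73.18182 kg = 146.3636 mg/hr
Concentration = 1597 mg ÷ 342 mL = 4.669591 mg/mL
Rate = 146.3636 mg/hr ÷ 4.669591 mg/mL = 31.344 mL/hr
Volume infused = 31.344 mL/hr × 8.9 hr = 278.9616 mL
Volume remaining = 342 − 278.9616 = 63.03842 mL
Drug remaining = 63.03842 mL × 4.669591 mg/mL = 294.3636 mg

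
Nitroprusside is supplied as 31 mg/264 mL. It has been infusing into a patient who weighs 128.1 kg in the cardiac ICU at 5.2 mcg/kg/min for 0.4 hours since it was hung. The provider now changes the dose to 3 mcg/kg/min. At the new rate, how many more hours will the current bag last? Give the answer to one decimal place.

Initial rate:
Dose = 5.2 mcg/kg/min × 128.1 kg = 666.12 mcg/min
666.12 mcg/min × 60 min/hr = 39967.2 mcg/hr
Concentration = 31 mg ÷ 264 mL = 0.1174242 mg/mL = 117.4242 mcg/mL
Rate = 39967.2 mcg/hr ÷ 117.4242 mcg/mL = 340.3658 mL/hr
Volume infused so far = 340.3658 mL/hr × 0.4 hr = 136.1463 mL
Volume remaining = 264 − 136.1463 = 127.8537 mL
New rate:
Dose = 3 mcg/kg/min × 128.1 kg = 384.3 mcg/min
384.3 mcg/min × 60 min/hr = 23058 mcg/hr
Rate = 23058 mcg/hr ÷ 117.4242 mcg/mL = 196.3649 mL/hr
Time remaining = 127.8537 mL ÷ 196.3649 mL/hr = 0.6511024 hr

0.7 hours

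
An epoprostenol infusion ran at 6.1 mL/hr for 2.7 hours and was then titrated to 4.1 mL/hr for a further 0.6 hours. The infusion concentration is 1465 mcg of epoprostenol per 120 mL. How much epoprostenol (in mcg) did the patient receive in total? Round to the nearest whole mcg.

Concentration = 1465 mcg ÷ 120 mL = 12.20833 mcg/mL
Stage 1: 6.1 mL/hr × 2.7 hr = 16.47 mL → 16.47 mL × 12.20833 mcg/mL = 201.0712 mcg
Stage 2: 4.1 mL/hr × 0.6 hr = 2.46 mL → 2.46 mL × 12.20833 mcg/mL = 30.0325 mcg
Total = 201.0712 + 30.0325 = 231.1038 mcg

231 mcg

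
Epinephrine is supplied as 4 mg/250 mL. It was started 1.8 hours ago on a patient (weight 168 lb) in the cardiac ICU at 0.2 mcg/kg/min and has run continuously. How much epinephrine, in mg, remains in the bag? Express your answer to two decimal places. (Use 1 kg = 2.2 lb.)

2.35 mg

Weight = 168 lb ÷ 2.2 lb/kg = 76.36364 kg
Dose = 0.2 mcg/kg/min × 76.36364 kg = 15.27273 mcg/min
15.27273 mcg/min × 60 min/hr = 916.3636 mcg/hr
Concentration = 4 mg ÷ 250 mL = 0.016 mg/mL = 16 mcg/mL
Rate = 916.3636 mcg/hr ÷ 16 mcg/mL = 57.27273 mL/hr
Volume infused = 57.27273 mL/hr × 1.8 hr = 103.0909 mL
Volume remaining = 250 − 103.0909 = 146.9091 mL
Drug remaining = 146.9091 mL × 16 mcg/mL = 2350.545 mcg = 2.350545 mg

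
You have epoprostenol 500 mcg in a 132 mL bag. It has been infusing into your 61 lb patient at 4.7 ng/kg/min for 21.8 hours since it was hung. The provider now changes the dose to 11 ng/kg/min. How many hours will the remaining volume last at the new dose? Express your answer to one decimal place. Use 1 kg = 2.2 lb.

Initial rate:
Weight = 61 lb ÷ 2.2 lb/kg = 27.72727 kg
Dose = 4.7 ng/kg/min × 27.72727 kg = 130.3182 ng/min
130.3182 ng/min × 60 min/hr = 7819.091 ng/hr
Concentration = 500 mcg ÷ 132 mL = 3.787879 mcg/mL = 3787.879 ng/mL
Rate = 7819.091 ng/hr ÷ 3787.879 ng/mL = 2.06424 mL/hr
Volume infused so far = 2.06424 mL/hr × 21.8 hr = 45.00043 mL
Volume remaining = 132 − 45.00043 = 86.99957 mL
New rate:
Dose = 11 ng/kg/min × 27.72727 kg = 305 ng/min
305 ng/min × 60 min/hr = 18300 ng/hr
Rate = 18300 ng/hr ÷ 3787.879 ng/mL = 4.8312 mL/hr
Time remaining = 86.99957 mL ÷ 4.8312 mL/hr = 18.00786 hr

18.0 hours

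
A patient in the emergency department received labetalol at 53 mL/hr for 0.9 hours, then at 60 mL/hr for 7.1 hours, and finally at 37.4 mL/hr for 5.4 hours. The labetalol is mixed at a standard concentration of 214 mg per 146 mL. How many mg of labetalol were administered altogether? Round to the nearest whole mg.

Concentration = 214 mg ÷ 146 mL = 1.465753 mg/mL
Stage 1: 53 mL/hr × 0.9 hr = 47.7 mL → 47.7 mL × 1.465753 mg/mL = 69.91644 mg
Stage 2: 60 mL/hr × 7.1 hr = 426 mL → 426 mL × 1.465753 mg/mL = 624.411 mg
Stage 3: 37.4 mL/hr × 5.4 hr = 201.96 mL → 201.96 mL × 1.465753 mg/mL = 296.0236 mg
Total = 69.91644 + 624.411 + 296.0236 = 990.351 mg

990 mg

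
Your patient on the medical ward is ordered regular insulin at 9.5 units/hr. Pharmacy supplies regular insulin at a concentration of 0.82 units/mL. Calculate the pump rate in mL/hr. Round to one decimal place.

Rate = 9.5 units/hr ÷ 0.82 units/mL = 11.58537 mL/hr

11.6 mL/hr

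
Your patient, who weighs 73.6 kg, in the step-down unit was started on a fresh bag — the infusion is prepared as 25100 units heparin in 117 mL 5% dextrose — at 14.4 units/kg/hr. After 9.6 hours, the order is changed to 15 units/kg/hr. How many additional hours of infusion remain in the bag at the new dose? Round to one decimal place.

13.5 hours

Initial rate:
Dose = 14.4 units/kg/hr × 73.6 kg = 1059.84 units/hr
Concentration = 25100 units ÷ 117 mL = 214.5299 units/mL
Rate = 1059.84 units/hr ÷ 214.5299 units/mL = 4.94029 mL/hr
Volume infused so far = 4.94029 mL/hr × 9.6 hr = 47.42678 mL
Volume remaining = 117 − 47.42678 = 69.57322 mL
New rate:
Dose = 15 units/kg/hr × 73.6 kg = 1104 units/hr
Rate = 1104 units/hr ÷ 214.5299 units/mL = 5.146135 mL/hr
Time remaining = 69.57322 mL ÷ 5.146135 mL/hr = 13.51951 hr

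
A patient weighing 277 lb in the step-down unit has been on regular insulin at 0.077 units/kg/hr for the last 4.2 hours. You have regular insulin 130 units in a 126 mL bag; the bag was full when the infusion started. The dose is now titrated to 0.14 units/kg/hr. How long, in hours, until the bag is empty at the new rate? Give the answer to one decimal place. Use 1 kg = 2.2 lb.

5.1 hours

Initial rate:
Weight = 277 lb ÷ 2.2 lb/kg = 125.9091 kg
Dose = 0.077 units/kg/hr × 125.9091 kg = 9.695 units/hr
Concentration = 130 units ÷ 126 mL = 1.031746 units/mL
Rate = 9.695 units/hr ÷ 1.031746 units/mL = 9.396692 mL/hr
Volume infused so far = 9.396692 mL/hr × 4.2 hr = 39.46611 mL
Volume remaining = 126 − 39.46611 = 86.53389 mL
New rate:
Dose = 0.14 units/kg/hr × 125.9091 kg = 17.62727 units/hr
Rate = 17.62727 units/hr ÷ 1.031746 units/mL = 17.0849 mL/hr
Time remaining = 86.53389 mL ÷ 17.0849 mL/hr = 5.064936 hr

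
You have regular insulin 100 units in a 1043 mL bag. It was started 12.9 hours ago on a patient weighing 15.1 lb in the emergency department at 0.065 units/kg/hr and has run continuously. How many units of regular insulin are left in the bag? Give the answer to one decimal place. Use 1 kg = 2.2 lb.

94.2 units

Weight = 15.1 lb ÷ 2.2 lb/kg = 6.863636 kg
Dose = 0.065 units/kg/hr × 6.863636 kg = 0.4461364 units/hr
Concentration = 100 units ÷ 1043 mL = 0.09587728 units/mL
Rate = 0.4461364 units/hr ÷ 0.09587728 units/mL = 4.653202 mL/hr
Volume infused = 4.653202 mL/hr × 12.9 hr = 60.02631 mL
Volume remaining = 1043 − 60.02631 = 982.9737 mL
Drug remaining = 982.9737 mL × 0.09587728 units/mL = 94.24484 units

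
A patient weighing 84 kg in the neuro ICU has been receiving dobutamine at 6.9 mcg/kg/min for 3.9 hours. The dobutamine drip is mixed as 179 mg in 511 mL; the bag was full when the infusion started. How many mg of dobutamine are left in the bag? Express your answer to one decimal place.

43.4 mg

Dose = 6.9 mcg/kg/min × 84 kg = 579.6 mcg/min
579.6 mcg/min × 60 min/hr = 34776 mcg/hr
Concentration = 179 mg ÷ 511 mL = 0.3502935 mg/mL = 350.2935 mcg/mL
Rate = 34776 mcg/hr ÷ 350.2935 mcg/mL = 99.27674 mL/hr
Volume infused = 99.27674 mL/hr × 3.9 hr = 387.1793 mL
Volume remaining = 511 − 387.1793 = 123.8207 mL
Drug remaining = 123.8207 mL × 350.2935 mcg/mL = 43373.6 mcg = 43.3736 mg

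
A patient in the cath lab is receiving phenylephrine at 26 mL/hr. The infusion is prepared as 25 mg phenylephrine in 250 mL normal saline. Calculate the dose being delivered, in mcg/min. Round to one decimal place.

43.3 mcg/min

Concentration = 25 mg ÷ 250 mL = 0.1 mg/mL = 100 mcg/mL
Drug rate = 26 mL/hr × 100 mcg/mL = 2600 mcg/hr
2600 mcg/hr ÷ 60 min/hr = 43.33333 mcg/min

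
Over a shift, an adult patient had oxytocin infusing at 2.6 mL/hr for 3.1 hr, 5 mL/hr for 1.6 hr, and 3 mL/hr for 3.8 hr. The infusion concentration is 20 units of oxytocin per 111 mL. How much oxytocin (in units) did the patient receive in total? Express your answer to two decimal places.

Concentration = 20 units ÷ 111 mL = 0.1801802 units/mL
Stage 1: 2.6 mL/hr × 3.1 hr = 8.06 mL → 8.06 mL × 0.1801802 units/mL = 1.452252 units
Stage 2: 5 mL/hr × 1.6 hr = 8 mL → 8 mL × 0.1801802 units/mL = 1.441441 units
Stage 3: 3 mL/hr × 3.8 hr = 11.4 mL → 11.4 mL × 0.1801802 units/mL = 2.054054 units
Total = 1.452252 + 1.441441 + 2.054054 = 4.947748 units

4.95 units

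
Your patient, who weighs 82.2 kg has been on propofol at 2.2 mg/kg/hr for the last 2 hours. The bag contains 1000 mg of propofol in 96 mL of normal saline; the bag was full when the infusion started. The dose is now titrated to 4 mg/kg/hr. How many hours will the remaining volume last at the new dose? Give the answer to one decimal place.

Initial rate:
Dose = 2.2 mg/kg/hr × 82.2 kg = 180.84 mg/hr
Concentration = 1000 mg ÷ 96 mL = 10.41667 mg/mL
Rate = 180.84 mg/hr ÷ 10.41667 mg/mL = 17.36064 mL/hr
Volume infused so far = 17.36064 mL/hr × 2 hr = 34.72128 mL
Volume remaining = 96 − 34.72128 = 61.27872 mL
New rate:
Dose = 4 mg/kg/hr × 82.2 kg = 328.8 mg/hr
Rate = 328.8 mg/hr ÷ 10.41667 mg/mL = 31.5648 mL/hr
Time remaining = 61.27872 mL ÷ 31.5648 mL/hr = 1.941363 hr

1.9 hours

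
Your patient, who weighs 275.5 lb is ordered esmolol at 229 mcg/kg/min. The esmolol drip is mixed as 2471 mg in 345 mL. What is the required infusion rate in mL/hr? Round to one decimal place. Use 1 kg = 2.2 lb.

240.2 mL/hr

Weight = 275.5 lb ÷ 2.2 lb/kg = 125.2273 kg
Dose = 229 mcg/kg/min × 125.2273 kg = 28677.05 mcg/min
28677.05 mcg/min × 60 min/hr = 1720623 mcg/hr
Concentration = 2471 mg ÷ 345 mL = 7.162319 mg/mL = 7162.319 mcg/mL
Rate = 1720623 mcg/hr ÷ 7162.319 mcg/mL = 240.2326 mL/hr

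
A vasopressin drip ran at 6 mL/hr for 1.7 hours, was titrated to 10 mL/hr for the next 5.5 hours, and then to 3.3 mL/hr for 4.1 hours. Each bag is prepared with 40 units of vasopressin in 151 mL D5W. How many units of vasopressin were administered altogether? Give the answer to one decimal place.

20.9 units

Concentration = 40 units ÷ 151 mL = 0.2649007 units/mL
Stage 1: 6 mL/hr × 1.7 hr = 10.2 mL → 10.2 mL × 0.2649007 units/mL = 2.701987 units
Stage 2: 10 mL/hr × 5.5 hr = 55 mL → 55 mL × 0.2649007 units/mL = 14.56954 units
Stage 3: 3.3 mL/hr × 4.1 hr = 13.53 mL → 13.53 mL × 0.2649007 units/mL = 3.584106 units
Total = 2.701987 + 14.56954 + 3.584106 = 20.85563 units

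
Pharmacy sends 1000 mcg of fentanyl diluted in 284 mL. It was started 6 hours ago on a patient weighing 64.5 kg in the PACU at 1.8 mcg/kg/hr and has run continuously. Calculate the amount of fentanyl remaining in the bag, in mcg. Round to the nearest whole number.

Dose = 1.8 mcg/kg/hr × 64.5 kg = 116.1 mcg/hr
Concentration = 1000 mcg ÷ 284 mL = 3.521127 mcg/mL
Rate = 116.1 mcg/hr ÷ 3.521127 mcg/mL = 32.9724 mL/hr
Volume infused = 32.9724 mL/hr × 6 hr = 197.8344 mL
Volume remaining = 284 − 197.8344 = 86.1656 mL
Drug remaining = 86.1656 mL × 3.521127 mcg/mL = 303.4 mcg

303 mcg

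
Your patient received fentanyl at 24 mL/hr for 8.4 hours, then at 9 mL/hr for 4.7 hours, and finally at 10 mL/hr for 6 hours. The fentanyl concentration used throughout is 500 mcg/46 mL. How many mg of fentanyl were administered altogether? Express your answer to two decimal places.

3.30 mg

Concentration = 500 mcg ÷ 46 mL = 10.86957 mcg/mL
Stage 1: 24 mL/hr × 8.4 hr = 201.6 mL → 201.6 mL × 10.86957 mcg/mL = 2191.304 mcg
Stage 2: 9 mL/hr × 4.7 hr = 42.3 mL → 42.3 mL × 10.86957 mcg/mL = 459.7826 mcg
Stage 3: 10 mL/hr × 6 hr = 60 mL → 60 mL × 10.86957 mcg/mL = 652.1739 mcg
Total = 2191.304 + 459.7826 + 652.1739 = 3303.261 mcg = 3.303261 mg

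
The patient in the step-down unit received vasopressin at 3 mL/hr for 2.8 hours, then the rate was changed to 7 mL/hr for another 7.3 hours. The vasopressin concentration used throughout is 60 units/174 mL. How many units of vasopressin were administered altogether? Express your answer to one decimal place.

20.5 units

Concentration = 60 units ÷ 174 mL = 0.3448276 units/mL
Stage 1: 3 mL/hr × 2.8 hr = 8.4 mL → 8.4 mL × 0.3448276 units/mL = 2.896552 units
Stage 2: 7 mL/hr × 7.3 hr = 51.1 mL → 51.1 mL × 0.3448276 units/mL = 17.62069 units
Total = 2.896552 + 17.62069 = 20.51724 units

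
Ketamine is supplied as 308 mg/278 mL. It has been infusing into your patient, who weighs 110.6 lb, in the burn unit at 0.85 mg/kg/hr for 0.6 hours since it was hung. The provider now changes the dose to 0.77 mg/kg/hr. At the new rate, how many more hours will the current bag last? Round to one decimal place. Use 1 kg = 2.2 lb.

Initial rate:
Weight = 110.6 lb ÷ 2.2 lb/kg = 50.27273 kg
Dose = 0.85 mg/kg/hr × 50.27273 kg = 42.73182 mg/hr
Concentration = 308 mg ÷ 278 mL = 1.107914 mg/mL
Rate = 42.73182 mg/hr ÷ 1.107914 mg/mL = 38.56963 mL/hr
Volume infused so far = 38.56963 mL/hr × 0.6 hr = 23.14178 mL
Volume remaining = 278 − 23.14178 = 254.8582 mL
New rate:
Dose = 0.77 mg/kg/hr × 50.27273 kg = 38.71 mg/hr
Rate = 38.71 mg/hr ÷ 1.107914 mg/mL = 34.93955 mL/hr
Time remaining = 254.8582 mL ÷ 34.93955 mL/hr = 7.294263 hr

7.3 hours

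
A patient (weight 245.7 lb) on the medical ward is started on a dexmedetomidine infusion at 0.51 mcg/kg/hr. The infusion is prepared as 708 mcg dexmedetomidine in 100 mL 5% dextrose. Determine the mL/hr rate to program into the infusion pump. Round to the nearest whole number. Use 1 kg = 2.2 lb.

8 mL/hr

Weight = 245.7 lb ÷ 2.2 lb/kg = 111.6818 kg
Dose = 0.51 mcg/kg/hr × 111.6818 kg = 56.95773 mcg/hr
Concentration = 708 mcg ÷ 100 mL = 7.08 mcg/mL
Rate = 56.95773 mcg/hr ÷ 7.08 mcg/mL = 8.044877 mL/hr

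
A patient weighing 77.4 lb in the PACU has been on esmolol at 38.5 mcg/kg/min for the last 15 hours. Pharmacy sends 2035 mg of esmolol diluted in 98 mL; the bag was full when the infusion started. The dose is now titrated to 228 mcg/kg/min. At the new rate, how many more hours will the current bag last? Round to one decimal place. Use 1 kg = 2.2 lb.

Initial rate:
Weight = 77.4 lb ÷ 2.2 lb/kg = 35.18182 kg
Dose = 38.5 mcg/kg/min × 35.18182 kg = 1354.5 mcg/min
1354.5 mcg/min × 60 min/hr = 81270 mcg/hr
Concentration = 2035 mg ÷ 98 mL = 20.76531 mg/mL = 20765.31 mcg/mL
Rate = 81270 mcg/hr ÷ 20765.31 mcg/mL = 3.91374 mL/hr
Volume infused so far = 3.91374 mL/hr × 15 hr = 58.70609 mL
Volume remaining = 98 − 58.70609 = 39.29391 mL
New rate:
Dose = 228 mcg/kg/min × 35.18182 kg = 8021.455 mcg/min
8021.455 mcg/min × 60 min/hr = 481287.3 mcg/hr
Rate = 481287.3 mcg/hr ÷ 20765.31 mcg/mL = 23.17747 mL/hr
Time remaining = 39.29391 mL ÷ 23.17747 mL/hr = 1.695349 hr

1.7 hours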